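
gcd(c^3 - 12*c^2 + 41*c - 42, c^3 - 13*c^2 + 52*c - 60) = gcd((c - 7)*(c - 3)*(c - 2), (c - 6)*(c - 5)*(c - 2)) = c - 2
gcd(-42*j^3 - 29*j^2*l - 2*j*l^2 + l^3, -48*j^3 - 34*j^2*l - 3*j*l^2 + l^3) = 6*j^2 + 5*j*l + l^2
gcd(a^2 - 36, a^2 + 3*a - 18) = a + 6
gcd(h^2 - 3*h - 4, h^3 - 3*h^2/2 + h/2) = 1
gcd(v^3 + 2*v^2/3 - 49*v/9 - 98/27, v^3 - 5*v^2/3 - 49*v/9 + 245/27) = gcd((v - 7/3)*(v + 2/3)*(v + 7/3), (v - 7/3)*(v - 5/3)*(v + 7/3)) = v^2 - 49/9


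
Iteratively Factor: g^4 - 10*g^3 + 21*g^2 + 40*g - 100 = (g + 2)*(g^3 - 12*g^2 + 45*g - 50) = (g - 2)*(g + 2)*(g^2 - 10*g + 25) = (g - 5)*(g - 2)*(g + 2)*(g - 5)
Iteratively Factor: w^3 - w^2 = (w)*(w^2 - w) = w^2*(w - 1)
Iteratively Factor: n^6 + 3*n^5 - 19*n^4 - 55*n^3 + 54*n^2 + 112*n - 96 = (n + 4)*(n^5 - n^4 - 15*n^3 + 5*n^2 + 34*n - 24) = (n - 1)*(n + 4)*(n^4 - 15*n^2 - 10*n + 24) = (n - 1)*(n + 3)*(n + 4)*(n^3 - 3*n^2 - 6*n + 8) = (n - 1)*(n + 2)*(n + 3)*(n + 4)*(n^2 - 5*n + 4) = (n - 1)^2*(n + 2)*(n + 3)*(n + 4)*(n - 4)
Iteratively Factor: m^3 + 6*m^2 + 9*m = (m)*(m^2 + 6*m + 9) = m*(m + 3)*(m + 3)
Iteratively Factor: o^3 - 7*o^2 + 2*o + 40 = (o - 4)*(o^2 - 3*o - 10) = (o - 5)*(o - 4)*(o + 2)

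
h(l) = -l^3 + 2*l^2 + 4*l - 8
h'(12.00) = -380.00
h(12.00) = -1400.00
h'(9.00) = -203.00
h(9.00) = -539.00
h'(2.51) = -4.86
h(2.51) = -1.17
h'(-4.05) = -61.41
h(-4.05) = 75.04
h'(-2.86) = -31.98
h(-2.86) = 20.31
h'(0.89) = 5.18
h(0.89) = -3.56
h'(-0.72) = -0.44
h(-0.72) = -9.47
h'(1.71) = 2.07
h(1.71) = -0.31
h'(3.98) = -27.60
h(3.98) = -23.44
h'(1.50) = 3.25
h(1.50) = -0.88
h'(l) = -3*l^2 + 4*l + 4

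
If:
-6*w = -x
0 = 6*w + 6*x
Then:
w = 0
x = 0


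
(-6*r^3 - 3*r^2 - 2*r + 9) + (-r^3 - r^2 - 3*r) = -7*r^3 - 4*r^2 - 5*r + 9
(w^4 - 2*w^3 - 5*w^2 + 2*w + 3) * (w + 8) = w^5 + 6*w^4 - 21*w^3 - 38*w^2 + 19*w + 24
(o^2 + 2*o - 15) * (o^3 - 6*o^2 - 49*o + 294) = o^5 - 4*o^4 - 76*o^3 + 286*o^2 + 1323*o - 4410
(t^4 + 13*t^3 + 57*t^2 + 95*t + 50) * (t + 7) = t^5 + 20*t^4 + 148*t^3 + 494*t^2 + 715*t + 350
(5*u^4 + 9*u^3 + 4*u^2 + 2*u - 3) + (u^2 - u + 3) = 5*u^4 + 9*u^3 + 5*u^2 + u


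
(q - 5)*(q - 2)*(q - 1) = q^3 - 8*q^2 + 17*q - 10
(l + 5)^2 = l^2 + 10*l + 25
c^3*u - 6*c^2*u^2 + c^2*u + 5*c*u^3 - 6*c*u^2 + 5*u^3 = (c - 5*u)*(c - u)*(c*u + u)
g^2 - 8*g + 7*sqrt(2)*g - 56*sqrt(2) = (g - 8)*(g + 7*sqrt(2))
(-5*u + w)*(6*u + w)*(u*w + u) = -30*u^3*w - 30*u^3 + u^2*w^2 + u^2*w + u*w^3 + u*w^2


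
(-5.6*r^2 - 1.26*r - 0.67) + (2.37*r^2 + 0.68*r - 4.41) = -3.23*r^2 - 0.58*r - 5.08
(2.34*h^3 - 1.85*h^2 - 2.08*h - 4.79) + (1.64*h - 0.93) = 2.34*h^3 - 1.85*h^2 - 0.44*h - 5.72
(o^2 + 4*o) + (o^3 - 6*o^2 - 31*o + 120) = o^3 - 5*o^2 - 27*o + 120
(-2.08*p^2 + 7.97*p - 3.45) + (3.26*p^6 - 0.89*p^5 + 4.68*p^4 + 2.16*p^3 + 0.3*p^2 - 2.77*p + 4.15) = 3.26*p^6 - 0.89*p^5 + 4.68*p^4 + 2.16*p^3 - 1.78*p^2 + 5.2*p + 0.7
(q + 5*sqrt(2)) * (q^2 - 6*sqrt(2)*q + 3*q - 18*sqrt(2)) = q^3 - sqrt(2)*q^2 + 3*q^2 - 60*q - 3*sqrt(2)*q - 180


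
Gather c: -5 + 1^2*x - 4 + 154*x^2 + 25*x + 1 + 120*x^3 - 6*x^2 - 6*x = 120*x^3 + 148*x^2 + 20*x - 8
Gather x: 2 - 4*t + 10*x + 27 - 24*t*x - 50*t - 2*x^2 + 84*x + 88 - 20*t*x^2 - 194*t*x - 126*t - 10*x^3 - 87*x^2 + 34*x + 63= -180*t - 10*x^3 + x^2*(-20*t - 89) + x*(128 - 218*t) + 180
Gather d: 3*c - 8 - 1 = 3*c - 9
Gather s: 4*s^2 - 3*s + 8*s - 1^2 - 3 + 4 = 4*s^2 + 5*s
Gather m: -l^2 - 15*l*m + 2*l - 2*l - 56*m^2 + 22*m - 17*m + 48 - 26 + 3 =-l^2 - 56*m^2 + m*(5 - 15*l) + 25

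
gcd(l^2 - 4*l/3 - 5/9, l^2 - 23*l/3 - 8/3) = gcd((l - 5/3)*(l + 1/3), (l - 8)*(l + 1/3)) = l + 1/3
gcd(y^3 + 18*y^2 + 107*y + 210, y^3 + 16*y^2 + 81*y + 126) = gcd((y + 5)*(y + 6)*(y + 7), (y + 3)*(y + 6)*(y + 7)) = y^2 + 13*y + 42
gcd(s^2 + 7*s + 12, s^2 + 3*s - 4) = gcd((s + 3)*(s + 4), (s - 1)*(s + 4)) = s + 4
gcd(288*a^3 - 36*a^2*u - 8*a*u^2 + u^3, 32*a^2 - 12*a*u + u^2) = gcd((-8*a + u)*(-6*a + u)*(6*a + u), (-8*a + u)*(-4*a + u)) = -8*a + u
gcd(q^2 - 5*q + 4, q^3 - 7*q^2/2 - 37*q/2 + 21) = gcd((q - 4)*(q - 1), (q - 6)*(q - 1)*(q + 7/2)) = q - 1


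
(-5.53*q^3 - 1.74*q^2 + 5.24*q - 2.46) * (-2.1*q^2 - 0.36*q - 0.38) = 11.613*q^5 + 5.6448*q^4 - 8.2762*q^3 + 3.9408*q^2 - 1.1056*q + 0.9348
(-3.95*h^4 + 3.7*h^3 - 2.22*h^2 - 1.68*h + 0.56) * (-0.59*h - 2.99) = 2.3305*h^5 + 9.6275*h^4 - 9.7532*h^3 + 7.629*h^2 + 4.6928*h - 1.6744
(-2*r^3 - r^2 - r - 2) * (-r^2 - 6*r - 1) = 2*r^5 + 13*r^4 + 9*r^3 + 9*r^2 + 13*r + 2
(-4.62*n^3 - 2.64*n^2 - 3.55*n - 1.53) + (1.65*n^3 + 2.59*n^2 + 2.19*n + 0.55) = -2.97*n^3 - 0.0500000000000003*n^2 - 1.36*n - 0.98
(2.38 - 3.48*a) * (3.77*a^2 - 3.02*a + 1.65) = -13.1196*a^3 + 19.4822*a^2 - 12.9296*a + 3.927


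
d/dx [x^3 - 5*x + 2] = 3*x^2 - 5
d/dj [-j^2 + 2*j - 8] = 2 - 2*j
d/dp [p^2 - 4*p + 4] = 2*p - 4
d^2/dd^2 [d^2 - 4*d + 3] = 2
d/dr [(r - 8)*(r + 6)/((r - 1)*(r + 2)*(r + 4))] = (-r^4 + 4*r^3 + 156*r^2 + 464*r + 112)/(r^6 + 10*r^5 + 29*r^4 + 4*r^3 - 76*r^2 - 32*r + 64)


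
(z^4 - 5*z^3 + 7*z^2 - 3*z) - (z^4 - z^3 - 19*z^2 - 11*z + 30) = -4*z^3 + 26*z^2 + 8*z - 30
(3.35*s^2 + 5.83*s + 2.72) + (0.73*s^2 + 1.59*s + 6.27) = 4.08*s^2 + 7.42*s + 8.99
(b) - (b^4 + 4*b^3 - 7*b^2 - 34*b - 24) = -b^4 - 4*b^3 + 7*b^2 + 35*b + 24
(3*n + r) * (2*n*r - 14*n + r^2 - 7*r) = 6*n^2*r - 42*n^2 + 5*n*r^2 - 35*n*r + r^3 - 7*r^2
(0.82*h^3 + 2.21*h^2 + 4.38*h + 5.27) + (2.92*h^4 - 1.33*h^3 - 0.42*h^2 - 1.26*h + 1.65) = 2.92*h^4 - 0.51*h^3 + 1.79*h^2 + 3.12*h + 6.92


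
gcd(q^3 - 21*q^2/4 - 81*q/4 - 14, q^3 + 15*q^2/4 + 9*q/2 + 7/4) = q^2 + 11*q/4 + 7/4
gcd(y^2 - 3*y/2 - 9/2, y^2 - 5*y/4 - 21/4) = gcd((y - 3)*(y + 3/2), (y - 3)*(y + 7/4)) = y - 3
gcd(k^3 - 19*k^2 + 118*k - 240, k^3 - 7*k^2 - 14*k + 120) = k^2 - 11*k + 30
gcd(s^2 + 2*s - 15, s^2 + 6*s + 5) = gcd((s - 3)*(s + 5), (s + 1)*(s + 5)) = s + 5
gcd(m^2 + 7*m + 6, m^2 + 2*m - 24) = m + 6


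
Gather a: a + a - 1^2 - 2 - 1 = 2*a - 4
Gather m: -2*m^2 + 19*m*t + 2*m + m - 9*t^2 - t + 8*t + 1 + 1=-2*m^2 + m*(19*t + 3) - 9*t^2 + 7*t + 2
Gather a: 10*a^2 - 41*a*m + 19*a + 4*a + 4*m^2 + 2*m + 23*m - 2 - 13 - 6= 10*a^2 + a*(23 - 41*m) + 4*m^2 + 25*m - 21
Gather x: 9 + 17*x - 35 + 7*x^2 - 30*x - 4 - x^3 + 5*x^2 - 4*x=-x^3 + 12*x^2 - 17*x - 30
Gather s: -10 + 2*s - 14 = 2*s - 24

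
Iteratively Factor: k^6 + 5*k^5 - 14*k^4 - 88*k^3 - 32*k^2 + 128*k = (k - 1)*(k^5 + 6*k^4 - 8*k^3 - 96*k^2 - 128*k) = (k - 1)*(k + 2)*(k^4 + 4*k^3 - 16*k^2 - 64*k) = (k - 1)*(k + 2)*(k + 4)*(k^3 - 16*k) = k*(k - 1)*(k + 2)*(k + 4)*(k^2 - 16) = k*(k - 4)*(k - 1)*(k + 2)*(k + 4)*(k + 4)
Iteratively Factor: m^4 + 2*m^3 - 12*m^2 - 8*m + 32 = (m + 4)*(m^3 - 2*m^2 - 4*m + 8) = (m - 2)*(m + 4)*(m^2 - 4) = (m - 2)*(m + 2)*(m + 4)*(m - 2)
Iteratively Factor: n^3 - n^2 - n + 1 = (n - 1)*(n^2 - 1) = (n - 1)*(n + 1)*(n - 1)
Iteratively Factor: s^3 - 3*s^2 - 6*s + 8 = (s - 4)*(s^2 + s - 2) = (s - 4)*(s + 2)*(s - 1)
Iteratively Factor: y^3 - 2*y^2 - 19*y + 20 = (y - 1)*(y^2 - y - 20) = (y - 5)*(y - 1)*(y + 4)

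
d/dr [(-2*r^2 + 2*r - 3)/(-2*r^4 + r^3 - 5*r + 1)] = (2*(2*r - 1)*(2*r^4 - r^3 + 5*r - 1) - (2*r^2 - 2*r + 3)*(8*r^3 - 3*r^2 + 5))/(2*r^4 - r^3 + 5*r - 1)^2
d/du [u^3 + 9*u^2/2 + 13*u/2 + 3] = 3*u^2 + 9*u + 13/2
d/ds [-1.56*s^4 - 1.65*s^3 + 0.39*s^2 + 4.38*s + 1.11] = -6.24*s^3 - 4.95*s^2 + 0.78*s + 4.38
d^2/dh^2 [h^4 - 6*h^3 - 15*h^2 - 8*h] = 12*h^2 - 36*h - 30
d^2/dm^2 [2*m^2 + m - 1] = 4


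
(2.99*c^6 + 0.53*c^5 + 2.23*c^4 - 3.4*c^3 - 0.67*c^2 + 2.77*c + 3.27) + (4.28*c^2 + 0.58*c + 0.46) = 2.99*c^6 + 0.53*c^5 + 2.23*c^4 - 3.4*c^3 + 3.61*c^2 + 3.35*c + 3.73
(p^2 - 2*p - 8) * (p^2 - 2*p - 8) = p^4 - 4*p^3 - 12*p^2 + 32*p + 64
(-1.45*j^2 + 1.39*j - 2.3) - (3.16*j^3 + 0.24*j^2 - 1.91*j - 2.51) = -3.16*j^3 - 1.69*j^2 + 3.3*j + 0.21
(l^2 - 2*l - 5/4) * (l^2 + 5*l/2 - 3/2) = l^4 + l^3/2 - 31*l^2/4 - l/8 + 15/8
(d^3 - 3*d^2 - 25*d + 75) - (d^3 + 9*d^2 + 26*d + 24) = -12*d^2 - 51*d + 51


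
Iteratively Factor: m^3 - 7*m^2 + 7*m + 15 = (m + 1)*(m^2 - 8*m + 15) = (m - 3)*(m + 1)*(m - 5)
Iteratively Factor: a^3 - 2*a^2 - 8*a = (a + 2)*(a^2 - 4*a) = a*(a + 2)*(a - 4)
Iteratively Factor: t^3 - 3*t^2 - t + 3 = (t - 3)*(t^2 - 1) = (t - 3)*(t + 1)*(t - 1)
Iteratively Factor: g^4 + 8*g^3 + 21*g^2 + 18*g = (g + 3)*(g^3 + 5*g^2 + 6*g) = g*(g + 3)*(g^2 + 5*g + 6) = g*(g + 3)^2*(g + 2)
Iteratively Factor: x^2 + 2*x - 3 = (x + 3)*(x - 1)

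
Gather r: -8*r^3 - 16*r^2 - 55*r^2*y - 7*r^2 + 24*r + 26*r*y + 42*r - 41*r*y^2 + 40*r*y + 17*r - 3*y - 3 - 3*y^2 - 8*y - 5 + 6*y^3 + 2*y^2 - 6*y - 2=-8*r^3 + r^2*(-55*y - 23) + r*(-41*y^2 + 66*y + 83) + 6*y^3 - y^2 - 17*y - 10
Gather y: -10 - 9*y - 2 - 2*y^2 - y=-2*y^2 - 10*y - 12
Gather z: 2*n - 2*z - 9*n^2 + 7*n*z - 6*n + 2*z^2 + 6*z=-9*n^2 - 4*n + 2*z^2 + z*(7*n + 4)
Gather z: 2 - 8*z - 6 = -8*z - 4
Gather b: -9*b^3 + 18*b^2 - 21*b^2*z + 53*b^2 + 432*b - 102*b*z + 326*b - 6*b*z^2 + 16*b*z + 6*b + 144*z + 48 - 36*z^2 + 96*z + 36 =-9*b^3 + b^2*(71 - 21*z) + b*(-6*z^2 - 86*z + 764) - 36*z^2 + 240*z + 84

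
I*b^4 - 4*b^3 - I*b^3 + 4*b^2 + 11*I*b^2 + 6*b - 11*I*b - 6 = (b - 1)*(b - I)*(b + 6*I)*(I*b + 1)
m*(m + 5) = m^2 + 5*m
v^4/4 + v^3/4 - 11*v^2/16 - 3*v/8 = v*(v/4 + 1/2)*(v - 3/2)*(v + 1/2)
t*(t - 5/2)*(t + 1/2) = t^3 - 2*t^2 - 5*t/4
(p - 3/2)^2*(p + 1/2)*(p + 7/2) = p^4 + p^3 - 8*p^2 + 15*p/4 + 63/16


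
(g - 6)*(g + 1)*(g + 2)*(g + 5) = g^4 + 2*g^3 - 31*g^2 - 92*g - 60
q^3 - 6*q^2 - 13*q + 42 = (q - 7)*(q - 2)*(q + 3)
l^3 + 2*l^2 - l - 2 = (l - 1)*(l + 1)*(l + 2)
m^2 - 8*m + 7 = (m - 7)*(m - 1)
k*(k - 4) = k^2 - 4*k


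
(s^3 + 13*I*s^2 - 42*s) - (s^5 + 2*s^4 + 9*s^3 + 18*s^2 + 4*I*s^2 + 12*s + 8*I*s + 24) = -s^5 - 2*s^4 - 8*s^3 - 18*s^2 + 9*I*s^2 - 54*s - 8*I*s - 24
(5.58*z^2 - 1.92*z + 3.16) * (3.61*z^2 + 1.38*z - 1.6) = 20.1438*z^4 + 0.7692*z^3 - 0.17*z^2 + 7.4328*z - 5.056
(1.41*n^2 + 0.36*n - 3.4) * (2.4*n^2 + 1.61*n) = 3.384*n^4 + 3.1341*n^3 - 7.5804*n^2 - 5.474*n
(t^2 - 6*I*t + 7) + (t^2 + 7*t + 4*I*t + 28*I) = 2*t^2 + 7*t - 2*I*t + 7 + 28*I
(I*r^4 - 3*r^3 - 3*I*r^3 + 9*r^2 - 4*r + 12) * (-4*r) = -4*I*r^5 + 12*r^4 + 12*I*r^4 - 36*r^3 + 16*r^2 - 48*r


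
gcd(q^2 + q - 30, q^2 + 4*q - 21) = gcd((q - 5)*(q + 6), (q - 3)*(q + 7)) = 1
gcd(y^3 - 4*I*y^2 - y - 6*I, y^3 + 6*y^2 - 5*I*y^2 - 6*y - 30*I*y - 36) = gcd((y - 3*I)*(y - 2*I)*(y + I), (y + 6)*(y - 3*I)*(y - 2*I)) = y^2 - 5*I*y - 6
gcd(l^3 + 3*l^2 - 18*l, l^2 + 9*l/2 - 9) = l + 6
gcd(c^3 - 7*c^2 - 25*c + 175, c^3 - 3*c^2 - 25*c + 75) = c^2 - 25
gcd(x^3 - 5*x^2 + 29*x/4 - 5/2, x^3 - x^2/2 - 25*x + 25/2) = x - 1/2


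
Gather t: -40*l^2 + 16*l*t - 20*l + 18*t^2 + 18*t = -40*l^2 - 20*l + 18*t^2 + t*(16*l + 18)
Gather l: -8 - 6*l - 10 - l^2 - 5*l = -l^2 - 11*l - 18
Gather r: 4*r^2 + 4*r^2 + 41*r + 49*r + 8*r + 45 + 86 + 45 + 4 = 8*r^2 + 98*r + 180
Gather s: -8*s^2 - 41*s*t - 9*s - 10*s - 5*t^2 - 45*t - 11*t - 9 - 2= -8*s^2 + s*(-41*t - 19) - 5*t^2 - 56*t - 11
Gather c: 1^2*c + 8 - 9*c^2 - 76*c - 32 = -9*c^2 - 75*c - 24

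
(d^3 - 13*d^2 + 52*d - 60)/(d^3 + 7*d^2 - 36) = (d^2 - 11*d + 30)/(d^2 + 9*d + 18)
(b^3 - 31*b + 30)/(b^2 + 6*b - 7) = (b^2 + b - 30)/(b + 7)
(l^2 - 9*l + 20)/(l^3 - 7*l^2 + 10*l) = (l - 4)/(l*(l - 2))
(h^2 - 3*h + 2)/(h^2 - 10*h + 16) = (h - 1)/(h - 8)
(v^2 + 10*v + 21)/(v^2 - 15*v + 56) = (v^2 + 10*v + 21)/(v^2 - 15*v + 56)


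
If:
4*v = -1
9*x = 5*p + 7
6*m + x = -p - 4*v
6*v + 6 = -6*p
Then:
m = 25/108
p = -3/4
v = -1/4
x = 13/36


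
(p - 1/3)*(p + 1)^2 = p^3 + 5*p^2/3 + p/3 - 1/3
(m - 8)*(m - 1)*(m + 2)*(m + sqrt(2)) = m^4 - 7*m^3 + sqrt(2)*m^3 - 10*m^2 - 7*sqrt(2)*m^2 - 10*sqrt(2)*m + 16*m + 16*sqrt(2)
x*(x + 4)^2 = x^3 + 8*x^2 + 16*x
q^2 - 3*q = q*(q - 3)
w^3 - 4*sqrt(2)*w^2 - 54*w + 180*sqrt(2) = (w - 6*sqrt(2))*(w - 3*sqrt(2))*(w + 5*sqrt(2))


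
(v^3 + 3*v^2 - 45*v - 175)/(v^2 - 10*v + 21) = (v^2 + 10*v + 25)/(v - 3)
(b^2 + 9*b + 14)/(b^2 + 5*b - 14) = (b + 2)/(b - 2)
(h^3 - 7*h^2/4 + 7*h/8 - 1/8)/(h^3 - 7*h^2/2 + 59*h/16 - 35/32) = 4*(4*h^2 - 5*h + 1)/(16*h^2 - 48*h + 35)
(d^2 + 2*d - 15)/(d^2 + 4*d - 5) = (d - 3)/(d - 1)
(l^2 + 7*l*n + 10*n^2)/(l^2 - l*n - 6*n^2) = (l + 5*n)/(l - 3*n)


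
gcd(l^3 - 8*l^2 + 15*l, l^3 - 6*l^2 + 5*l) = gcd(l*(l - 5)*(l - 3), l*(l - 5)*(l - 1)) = l^2 - 5*l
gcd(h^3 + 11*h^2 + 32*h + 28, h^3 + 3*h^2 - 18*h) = 1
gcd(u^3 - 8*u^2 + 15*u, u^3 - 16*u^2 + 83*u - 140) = u - 5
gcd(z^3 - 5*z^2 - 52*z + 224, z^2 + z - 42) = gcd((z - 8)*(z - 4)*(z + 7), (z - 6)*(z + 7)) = z + 7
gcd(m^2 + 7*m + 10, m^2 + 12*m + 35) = m + 5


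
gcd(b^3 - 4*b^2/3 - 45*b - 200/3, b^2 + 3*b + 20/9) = b + 5/3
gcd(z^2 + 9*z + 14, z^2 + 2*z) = z + 2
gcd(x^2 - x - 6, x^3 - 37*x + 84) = x - 3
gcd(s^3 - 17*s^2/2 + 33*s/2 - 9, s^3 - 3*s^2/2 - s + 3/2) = s^2 - 5*s/2 + 3/2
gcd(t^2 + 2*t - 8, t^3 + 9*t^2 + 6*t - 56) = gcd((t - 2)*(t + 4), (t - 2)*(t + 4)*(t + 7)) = t^2 + 2*t - 8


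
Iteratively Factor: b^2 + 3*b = (b + 3)*(b)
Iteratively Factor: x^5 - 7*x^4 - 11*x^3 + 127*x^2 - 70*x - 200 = (x - 2)*(x^4 - 5*x^3 - 21*x^2 + 85*x + 100) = (x - 2)*(x + 4)*(x^3 - 9*x^2 + 15*x + 25) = (x - 5)*(x - 2)*(x + 4)*(x^2 - 4*x - 5) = (x - 5)*(x - 2)*(x + 1)*(x + 4)*(x - 5)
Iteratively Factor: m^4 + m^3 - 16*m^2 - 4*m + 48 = (m - 2)*(m^3 + 3*m^2 - 10*m - 24) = (m - 2)*(m + 2)*(m^2 + m - 12) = (m - 2)*(m + 2)*(m + 4)*(m - 3)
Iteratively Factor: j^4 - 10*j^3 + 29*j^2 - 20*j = (j - 5)*(j^3 - 5*j^2 + 4*j) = (j - 5)*(j - 4)*(j^2 - j) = j*(j - 5)*(j - 4)*(j - 1)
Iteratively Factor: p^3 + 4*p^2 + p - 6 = (p + 2)*(p^2 + 2*p - 3) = (p + 2)*(p + 3)*(p - 1)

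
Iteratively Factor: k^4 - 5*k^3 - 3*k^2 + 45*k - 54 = (k - 3)*(k^3 - 2*k^2 - 9*k + 18) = (k - 3)^2*(k^2 + k - 6) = (k - 3)^2*(k + 3)*(k - 2)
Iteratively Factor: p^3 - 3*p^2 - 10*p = (p)*(p^2 - 3*p - 10) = p*(p + 2)*(p - 5)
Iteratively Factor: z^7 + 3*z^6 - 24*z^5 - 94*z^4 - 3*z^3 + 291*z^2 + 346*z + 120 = (z + 1)*(z^6 + 2*z^5 - 26*z^4 - 68*z^3 + 65*z^2 + 226*z + 120) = (z + 1)^2*(z^5 + z^4 - 27*z^3 - 41*z^2 + 106*z + 120) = (z - 2)*(z + 1)^2*(z^4 + 3*z^3 - 21*z^2 - 83*z - 60) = (z - 2)*(z + 1)^3*(z^3 + 2*z^2 - 23*z - 60) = (z - 5)*(z - 2)*(z + 1)^3*(z^2 + 7*z + 12) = (z - 5)*(z - 2)*(z + 1)^3*(z + 3)*(z + 4)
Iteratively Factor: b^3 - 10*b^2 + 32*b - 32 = (b - 4)*(b^2 - 6*b + 8) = (b - 4)*(b - 2)*(b - 4)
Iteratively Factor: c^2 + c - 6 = (c + 3)*(c - 2)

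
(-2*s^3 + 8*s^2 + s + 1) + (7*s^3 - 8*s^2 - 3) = 5*s^3 + s - 2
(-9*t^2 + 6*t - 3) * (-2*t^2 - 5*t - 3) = 18*t^4 + 33*t^3 + 3*t^2 - 3*t + 9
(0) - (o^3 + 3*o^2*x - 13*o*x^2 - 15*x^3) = -o^3 - 3*o^2*x + 13*o*x^2 + 15*x^3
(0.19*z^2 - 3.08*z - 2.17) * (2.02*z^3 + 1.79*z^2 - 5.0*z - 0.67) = 0.3838*z^5 - 5.8815*z^4 - 10.8466*z^3 + 11.3884*z^2 + 12.9136*z + 1.4539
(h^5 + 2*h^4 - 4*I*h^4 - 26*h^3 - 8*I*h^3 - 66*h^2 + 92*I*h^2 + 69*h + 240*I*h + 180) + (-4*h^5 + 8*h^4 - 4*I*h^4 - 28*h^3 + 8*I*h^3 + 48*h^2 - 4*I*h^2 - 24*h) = -3*h^5 + 10*h^4 - 8*I*h^4 - 54*h^3 - 18*h^2 + 88*I*h^2 + 45*h + 240*I*h + 180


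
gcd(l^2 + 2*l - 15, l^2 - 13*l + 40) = 1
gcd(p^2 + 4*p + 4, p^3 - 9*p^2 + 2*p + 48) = p + 2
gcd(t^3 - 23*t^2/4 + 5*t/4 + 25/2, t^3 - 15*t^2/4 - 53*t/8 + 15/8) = t - 5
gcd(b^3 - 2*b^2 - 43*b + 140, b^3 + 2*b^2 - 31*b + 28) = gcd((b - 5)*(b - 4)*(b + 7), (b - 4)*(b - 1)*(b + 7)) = b^2 + 3*b - 28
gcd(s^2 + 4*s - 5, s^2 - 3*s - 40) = s + 5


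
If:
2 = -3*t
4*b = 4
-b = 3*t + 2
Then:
No Solution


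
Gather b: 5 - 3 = 2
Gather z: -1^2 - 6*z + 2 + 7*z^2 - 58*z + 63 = 7*z^2 - 64*z + 64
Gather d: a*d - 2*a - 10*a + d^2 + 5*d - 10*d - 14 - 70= -12*a + d^2 + d*(a - 5) - 84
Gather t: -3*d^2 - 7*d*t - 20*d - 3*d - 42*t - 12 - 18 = -3*d^2 - 23*d + t*(-7*d - 42) - 30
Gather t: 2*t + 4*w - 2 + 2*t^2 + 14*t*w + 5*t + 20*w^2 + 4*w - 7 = 2*t^2 + t*(14*w + 7) + 20*w^2 + 8*w - 9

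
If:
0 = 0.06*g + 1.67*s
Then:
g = -27.8333333333333*s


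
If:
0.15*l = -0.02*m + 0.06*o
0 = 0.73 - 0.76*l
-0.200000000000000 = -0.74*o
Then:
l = 0.96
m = -6.39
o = 0.27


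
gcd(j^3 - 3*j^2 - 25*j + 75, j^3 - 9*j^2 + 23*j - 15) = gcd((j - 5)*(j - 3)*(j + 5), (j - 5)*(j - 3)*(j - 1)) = j^2 - 8*j + 15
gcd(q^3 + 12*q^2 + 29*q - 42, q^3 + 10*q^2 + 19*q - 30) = q^2 + 5*q - 6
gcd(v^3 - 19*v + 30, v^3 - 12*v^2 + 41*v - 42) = v^2 - 5*v + 6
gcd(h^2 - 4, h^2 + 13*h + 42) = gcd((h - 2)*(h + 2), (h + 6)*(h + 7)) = 1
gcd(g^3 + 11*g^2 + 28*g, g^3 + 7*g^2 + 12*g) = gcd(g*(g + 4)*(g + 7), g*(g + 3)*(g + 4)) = g^2 + 4*g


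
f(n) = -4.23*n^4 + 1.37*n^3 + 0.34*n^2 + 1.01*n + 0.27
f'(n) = -16.92*n^3 + 4.11*n^2 + 0.68*n + 1.01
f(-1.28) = -14.69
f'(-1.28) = 42.36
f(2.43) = -123.10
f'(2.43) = -215.85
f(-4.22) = -1442.39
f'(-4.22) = 1342.90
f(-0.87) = -3.68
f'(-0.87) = 14.67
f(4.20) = -1204.24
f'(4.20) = -1177.20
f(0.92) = -0.48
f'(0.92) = -8.06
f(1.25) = -5.59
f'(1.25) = -24.76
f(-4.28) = -1524.67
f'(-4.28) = 1399.96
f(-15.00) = -218705.88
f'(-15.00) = 58020.56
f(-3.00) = -379.32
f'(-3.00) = 492.80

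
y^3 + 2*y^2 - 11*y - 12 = (y - 3)*(y + 1)*(y + 4)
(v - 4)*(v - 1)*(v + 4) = v^3 - v^2 - 16*v + 16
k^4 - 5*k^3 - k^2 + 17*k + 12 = (k - 4)*(k - 3)*(k + 1)^2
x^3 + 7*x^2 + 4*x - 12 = (x - 1)*(x + 2)*(x + 6)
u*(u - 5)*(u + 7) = u^3 + 2*u^2 - 35*u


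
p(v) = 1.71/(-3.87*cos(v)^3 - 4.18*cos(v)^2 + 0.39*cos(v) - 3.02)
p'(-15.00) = 0.00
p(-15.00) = -0.42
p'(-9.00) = 0.07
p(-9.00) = -0.44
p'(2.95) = -0.06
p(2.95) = -0.45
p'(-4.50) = 0.26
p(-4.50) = -0.53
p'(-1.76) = -0.25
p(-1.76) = -0.53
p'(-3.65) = -0.06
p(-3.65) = -0.43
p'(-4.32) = 0.23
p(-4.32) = -0.48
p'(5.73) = 0.21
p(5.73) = -0.21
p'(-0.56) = 0.21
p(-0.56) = -0.21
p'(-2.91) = 0.07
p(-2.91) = -0.45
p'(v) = 1.71*(-11.61*sin(v)*cos(v)^2 - 8.36*sin(v)*cos(v) + 0.39*sin(v))/(-3.87*cos(v)^3 - 4.18*cos(v)^2 + 0.39*cos(v) - 3.02)^2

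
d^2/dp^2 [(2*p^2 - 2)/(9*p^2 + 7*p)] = 4*(-63*p^3 - 243*p^2 - 189*p - 49)/(p^3*(729*p^3 + 1701*p^2 + 1323*p + 343))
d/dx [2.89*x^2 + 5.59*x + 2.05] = 5.78*x + 5.59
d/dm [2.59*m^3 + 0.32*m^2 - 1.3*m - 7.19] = 7.77*m^2 + 0.64*m - 1.3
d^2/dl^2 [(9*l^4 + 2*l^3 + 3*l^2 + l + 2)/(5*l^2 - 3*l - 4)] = 2*(225*l^6 - 405*l^5 - 297*l^4 + 992*l^3 + 1266*l^2 + 66*l + 94)/(125*l^6 - 225*l^5 - 165*l^4 + 333*l^3 + 132*l^2 - 144*l - 64)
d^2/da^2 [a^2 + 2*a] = 2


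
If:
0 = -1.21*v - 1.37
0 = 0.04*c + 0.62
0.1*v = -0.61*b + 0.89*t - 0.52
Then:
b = 1.45901639344262*t - 0.666847310662512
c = -15.50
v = -1.13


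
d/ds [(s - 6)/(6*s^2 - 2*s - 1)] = (-6*s^2 + 72*s - 13)/(36*s^4 - 24*s^3 - 8*s^2 + 4*s + 1)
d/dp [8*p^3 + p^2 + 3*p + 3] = 24*p^2 + 2*p + 3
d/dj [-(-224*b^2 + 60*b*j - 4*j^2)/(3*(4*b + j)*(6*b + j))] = 4*b*(-920*b^2 - 64*b*j + 25*j^2)/(3*(576*b^4 + 480*b^3*j + 148*b^2*j^2 + 20*b*j^3 + j^4))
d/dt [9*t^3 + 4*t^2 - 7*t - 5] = 27*t^2 + 8*t - 7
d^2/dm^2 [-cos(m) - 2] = cos(m)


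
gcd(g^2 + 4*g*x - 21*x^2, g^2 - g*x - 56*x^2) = g + 7*x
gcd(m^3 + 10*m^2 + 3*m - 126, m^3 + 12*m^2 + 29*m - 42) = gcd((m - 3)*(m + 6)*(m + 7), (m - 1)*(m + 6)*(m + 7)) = m^2 + 13*m + 42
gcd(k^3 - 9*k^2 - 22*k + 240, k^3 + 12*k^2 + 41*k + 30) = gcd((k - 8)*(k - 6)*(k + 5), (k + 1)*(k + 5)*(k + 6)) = k + 5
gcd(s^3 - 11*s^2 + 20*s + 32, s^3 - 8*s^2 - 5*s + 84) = s - 4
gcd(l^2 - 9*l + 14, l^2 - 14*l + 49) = l - 7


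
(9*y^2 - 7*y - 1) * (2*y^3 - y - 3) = 18*y^5 - 14*y^4 - 11*y^3 - 20*y^2 + 22*y + 3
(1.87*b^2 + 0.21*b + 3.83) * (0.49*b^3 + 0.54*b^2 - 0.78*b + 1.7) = 0.9163*b^5 + 1.1127*b^4 + 0.5315*b^3 + 5.0834*b^2 - 2.6304*b + 6.511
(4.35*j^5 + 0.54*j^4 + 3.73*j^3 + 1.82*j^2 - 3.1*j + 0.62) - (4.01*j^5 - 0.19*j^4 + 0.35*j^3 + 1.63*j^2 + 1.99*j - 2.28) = 0.34*j^5 + 0.73*j^4 + 3.38*j^3 + 0.19*j^2 - 5.09*j + 2.9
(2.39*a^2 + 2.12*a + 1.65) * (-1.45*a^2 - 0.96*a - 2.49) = -3.4655*a^4 - 5.3684*a^3 - 10.3788*a^2 - 6.8628*a - 4.1085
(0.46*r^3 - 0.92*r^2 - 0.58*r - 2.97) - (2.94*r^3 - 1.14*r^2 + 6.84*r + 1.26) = -2.48*r^3 + 0.22*r^2 - 7.42*r - 4.23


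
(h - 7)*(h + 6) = h^2 - h - 42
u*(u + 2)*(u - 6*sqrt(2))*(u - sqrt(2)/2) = u^4 - 13*sqrt(2)*u^3/2 + 2*u^3 - 13*sqrt(2)*u^2 + 6*u^2 + 12*u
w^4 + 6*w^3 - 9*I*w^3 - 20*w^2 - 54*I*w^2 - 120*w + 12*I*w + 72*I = (w + 6)*(w - 6*I)*(w - 2*I)*(w - I)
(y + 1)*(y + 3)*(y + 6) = y^3 + 10*y^2 + 27*y + 18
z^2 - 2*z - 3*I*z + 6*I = (z - 2)*(z - 3*I)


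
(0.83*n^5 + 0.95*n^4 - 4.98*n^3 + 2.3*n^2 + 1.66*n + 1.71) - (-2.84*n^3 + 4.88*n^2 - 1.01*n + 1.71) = 0.83*n^5 + 0.95*n^4 - 2.14*n^3 - 2.58*n^2 + 2.67*n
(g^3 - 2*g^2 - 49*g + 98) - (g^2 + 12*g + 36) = g^3 - 3*g^2 - 61*g + 62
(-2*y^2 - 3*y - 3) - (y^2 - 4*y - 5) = -3*y^2 + y + 2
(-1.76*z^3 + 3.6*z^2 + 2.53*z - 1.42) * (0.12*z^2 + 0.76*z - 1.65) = -0.2112*z^5 - 0.9056*z^4 + 5.9436*z^3 - 4.1876*z^2 - 5.2537*z + 2.343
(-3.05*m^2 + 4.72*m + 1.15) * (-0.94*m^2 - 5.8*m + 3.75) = 2.867*m^4 + 13.2532*m^3 - 39.8945*m^2 + 11.03*m + 4.3125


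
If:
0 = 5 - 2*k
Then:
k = 5/2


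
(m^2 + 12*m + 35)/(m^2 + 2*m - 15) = (m + 7)/(m - 3)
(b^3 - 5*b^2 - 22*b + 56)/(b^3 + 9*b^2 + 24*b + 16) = (b^2 - 9*b + 14)/(b^2 + 5*b + 4)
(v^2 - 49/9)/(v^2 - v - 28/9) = (3*v + 7)/(3*v + 4)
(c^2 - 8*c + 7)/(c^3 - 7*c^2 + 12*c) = (c^2 - 8*c + 7)/(c*(c^2 - 7*c + 12))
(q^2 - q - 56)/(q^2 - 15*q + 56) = (q + 7)/(q - 7)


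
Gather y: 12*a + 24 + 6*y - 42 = 12*a + 6*y - 18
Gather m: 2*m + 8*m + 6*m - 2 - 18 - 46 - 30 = 16*m - 96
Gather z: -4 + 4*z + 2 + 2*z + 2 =6*z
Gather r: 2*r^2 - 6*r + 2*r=2*r^2 - 4*r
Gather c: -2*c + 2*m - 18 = -2*c + 2*m - 18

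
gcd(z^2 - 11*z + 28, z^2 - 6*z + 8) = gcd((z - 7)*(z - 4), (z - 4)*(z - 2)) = z - 4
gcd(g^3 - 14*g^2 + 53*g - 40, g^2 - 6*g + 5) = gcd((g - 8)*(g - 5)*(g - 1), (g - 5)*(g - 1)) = g^2 - 6*g + 5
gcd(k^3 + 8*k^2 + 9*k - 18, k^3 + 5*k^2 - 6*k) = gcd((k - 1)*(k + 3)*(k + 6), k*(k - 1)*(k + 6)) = k^2 + 5*k - 6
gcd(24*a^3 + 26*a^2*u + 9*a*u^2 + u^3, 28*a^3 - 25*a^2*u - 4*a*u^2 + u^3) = 4*a + u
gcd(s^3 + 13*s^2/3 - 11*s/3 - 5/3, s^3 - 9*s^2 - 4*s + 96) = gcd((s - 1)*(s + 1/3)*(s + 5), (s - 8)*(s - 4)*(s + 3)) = 1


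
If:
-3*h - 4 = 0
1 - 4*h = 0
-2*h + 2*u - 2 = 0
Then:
No Solution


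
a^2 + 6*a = a*(a + 6)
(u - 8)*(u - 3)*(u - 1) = u^3 - 12*u^2 + 35*u - 24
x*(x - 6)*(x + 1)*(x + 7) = x^4 + 2*x^3 - 41*x^2 - 42*x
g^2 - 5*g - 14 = (g - 7)*(g + 2)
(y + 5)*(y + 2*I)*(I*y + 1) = I*y^3 - y^2 + 5*I*y^2 - 5*y + 2*I*y + 10*I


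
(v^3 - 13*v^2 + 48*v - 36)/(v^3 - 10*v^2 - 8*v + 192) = (v^2 - 7*v + 6)/(v^2 - 4*v - 32)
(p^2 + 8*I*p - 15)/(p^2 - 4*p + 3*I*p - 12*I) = (p + 5*I)/(p - 4)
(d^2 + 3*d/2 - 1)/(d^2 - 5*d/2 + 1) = (d + 2)/(d - 2)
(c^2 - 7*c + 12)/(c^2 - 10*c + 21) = (c - 4)/(c - 7)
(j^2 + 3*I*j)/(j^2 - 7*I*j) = (j + 3*I)/(j - 7*I)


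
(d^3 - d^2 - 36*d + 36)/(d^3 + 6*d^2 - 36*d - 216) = (d - 1)/(d + 6)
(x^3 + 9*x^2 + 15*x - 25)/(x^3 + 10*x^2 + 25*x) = (x - 1)/x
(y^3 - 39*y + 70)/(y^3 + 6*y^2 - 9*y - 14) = (y - 5)/(y + 1)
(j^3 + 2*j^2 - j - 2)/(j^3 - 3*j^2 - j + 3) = (j + 2)/(j - 3)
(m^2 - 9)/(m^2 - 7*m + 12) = (m + 3)/(m - 4)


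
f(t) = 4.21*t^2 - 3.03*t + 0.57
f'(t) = 8.42*t - 3.03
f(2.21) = 14.44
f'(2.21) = 15.58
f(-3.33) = 57.34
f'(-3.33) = -31.07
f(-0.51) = 3.21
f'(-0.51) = -7.32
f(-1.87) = 20.96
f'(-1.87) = -18.78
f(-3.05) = 48.98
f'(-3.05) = -28.71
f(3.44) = 39.97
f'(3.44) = 25.93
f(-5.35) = 137.28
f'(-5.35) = -48.08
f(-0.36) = 2.21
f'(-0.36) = -6.06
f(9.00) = 314.31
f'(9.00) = 72.75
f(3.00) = 29.37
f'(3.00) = 22.23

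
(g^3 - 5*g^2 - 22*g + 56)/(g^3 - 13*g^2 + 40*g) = (g^3 - 5*g^2 - 22*g + 56)/(g*(g^2 - 13*g + 40))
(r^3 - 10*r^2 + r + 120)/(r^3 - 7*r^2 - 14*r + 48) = (r - 5)/(r - 2)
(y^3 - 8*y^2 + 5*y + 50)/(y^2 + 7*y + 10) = (y^2 - 10*y + 25)/(y + 5)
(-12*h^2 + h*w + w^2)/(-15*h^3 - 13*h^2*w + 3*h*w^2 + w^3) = (4*h + w)/(5*h^2 + 6*h*w + w^2)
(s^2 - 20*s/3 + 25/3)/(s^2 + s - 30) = (s - 5/3)/(s + 6)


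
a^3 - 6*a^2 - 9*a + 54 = (a - 6)*(a - 3)*(a + 3)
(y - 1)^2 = y^2 - 2*y + 1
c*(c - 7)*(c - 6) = c^3 - 13*c^2 + 42*c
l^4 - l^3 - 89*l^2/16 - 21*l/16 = l*(l - 3)*(l + 1/4)*(l + 7/4)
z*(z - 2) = z^2 - 2*z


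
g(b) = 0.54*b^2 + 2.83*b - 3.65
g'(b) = 1.08*b + 2.83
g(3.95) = 15.95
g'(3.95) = 7.10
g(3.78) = 14.76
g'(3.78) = 6.91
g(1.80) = 3.19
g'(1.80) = 4.77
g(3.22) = 11.06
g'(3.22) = 6.31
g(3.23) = 11.12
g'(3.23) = 6.32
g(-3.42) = -7.01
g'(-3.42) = -0.86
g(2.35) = 5.98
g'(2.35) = 5.37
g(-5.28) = -3.54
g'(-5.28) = -2.87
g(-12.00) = 40.15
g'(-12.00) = -10.13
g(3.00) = 9.70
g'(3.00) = 6.07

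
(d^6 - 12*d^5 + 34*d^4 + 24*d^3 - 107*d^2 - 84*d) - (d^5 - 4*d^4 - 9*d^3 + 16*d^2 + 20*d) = d^6 - 13*d^5 + 38*d^4 + 33*d^3 - 123*d^2 - 104*d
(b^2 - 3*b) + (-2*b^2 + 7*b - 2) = -b^2 + 4*b - 2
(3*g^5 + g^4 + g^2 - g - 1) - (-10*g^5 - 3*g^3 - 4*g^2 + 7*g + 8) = 13*g^5 + g^4 + 3*g^3 + 5*g^2 - 8*g - 9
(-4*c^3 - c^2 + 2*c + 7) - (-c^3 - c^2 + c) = -3*c^3 + c + 7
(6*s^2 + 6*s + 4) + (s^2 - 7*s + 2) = 7*s^2 - s + 6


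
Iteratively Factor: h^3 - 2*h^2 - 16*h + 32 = (h - 2)*(h^2 - 16) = (h - 2)*(h + 4)*(h - 4)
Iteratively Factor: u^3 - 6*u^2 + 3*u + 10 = (u + 1)*(u^2 - 7*u + 10) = (u - 2)*(u + 1)*(u - 5)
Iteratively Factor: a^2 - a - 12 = (a + 3)*(a - 4)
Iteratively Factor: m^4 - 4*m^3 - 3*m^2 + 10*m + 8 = (m + 1)*(m^3 - 5*m^2 + 2*m + 8) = (m - 2)*(m + 1)*(m^2 - 3*m - 4) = (m - 4)*(m - 2)*(m + 1)*(m + 1)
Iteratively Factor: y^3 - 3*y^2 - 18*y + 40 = (y + 4)*(y^2 - 7*y + 10) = (y - 5)*(y + 4)*(y - 2)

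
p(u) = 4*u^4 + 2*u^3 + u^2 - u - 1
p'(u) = 16*u^3 + 6*u^2 + 2*u - 1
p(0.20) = -1.14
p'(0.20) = -0.23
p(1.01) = 5.23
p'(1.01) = 23.63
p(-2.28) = 90.87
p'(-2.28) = -164.01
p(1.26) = 13.41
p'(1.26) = 43.05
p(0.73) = 0.72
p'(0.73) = 9.88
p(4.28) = 1512.10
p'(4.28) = 1371.91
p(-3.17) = 352.43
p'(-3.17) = -456.73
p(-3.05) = 300.75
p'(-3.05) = -405.25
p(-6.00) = 4793.00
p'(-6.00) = -3253.00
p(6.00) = 5645.00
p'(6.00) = 3683.00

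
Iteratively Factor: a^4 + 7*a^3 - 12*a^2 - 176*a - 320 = (a + 4)*(a^3 + 3*a^2 - 24*a - 80) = (a - 5)*(a + 4)*(a^2 + 8*a + 16) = (a - 5)*(a + 4)^2*(a + 4)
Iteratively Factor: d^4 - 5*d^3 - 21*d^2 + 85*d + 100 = (d + 4)*(d^3 - 9*d^2 + 15*d + 25) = (d - 5)*(d + 4)*(d^2 - 4*d - 5) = (d - 5)*(d + 1)*(d + 4)*(d - 5)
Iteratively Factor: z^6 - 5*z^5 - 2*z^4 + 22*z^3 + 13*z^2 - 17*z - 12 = (z - 4)*(z^5 - z^4 - 6*z^3 - 2*z^2 + 5*z + 3) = (z - 4)*(z + 1)*(z^4 - 2*z^3 - 4*z^2 + 2*z + 3) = (z - 4)*(z - 3)*(z + 1)*(z^3 + z^2 - z - 1) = (z - 4)*(z - 3)*(z + 1)^2*(z^2 - 1) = (z - 4)*(z - 3)*(z - 1)*(z + 1)^2*(z + 1)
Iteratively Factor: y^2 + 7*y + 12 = (y + 4)*(y + 3)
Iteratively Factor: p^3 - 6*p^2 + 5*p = (p - 1)*(p^2 - 5*p) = (p - 5)*(p - 1)*(p)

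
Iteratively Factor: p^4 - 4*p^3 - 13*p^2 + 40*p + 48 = (p - 4)*(p^3 - 13*p - 12) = (p - 4)*(p + 1)*(p^2 - p - 12) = (p - 4)*(p + 1)*(p + 3)*(p - 4)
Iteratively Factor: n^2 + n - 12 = (n + 4)*(n - 3)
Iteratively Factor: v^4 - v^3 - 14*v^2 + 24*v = (v - 3)*(v^3 + 2*v^2 - 8*v) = v*(v - 3)*(v^2 + 2*v - 8) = v*(v - 3)*(v + 4)*(v - 2)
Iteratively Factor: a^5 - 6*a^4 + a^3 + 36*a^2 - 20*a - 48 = (a + 2)*(a^4 - 8*a^3 + 17*a^2 + 2*a - 24) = (a + 1)*(a + 2)*(a^3 - 9*a^2 + 26*a - 24) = (a - 2)*(a + 1)*(a + 2)*(a^2 - 7*a + 12) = (a - 4)*(a - 2)*(a + 1)*(a + 2)*(a - 3)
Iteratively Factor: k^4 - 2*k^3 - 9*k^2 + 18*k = (k - 2)*(k^3 - 9*k) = (k - 3)*(k - 2)*(k^2 + 3*k) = (k - 3)*(k - 2)*(k + 3)*(k)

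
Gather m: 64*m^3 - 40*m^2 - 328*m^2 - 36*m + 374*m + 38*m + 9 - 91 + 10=64*m^3 - 368*m^2 + 376*m - 72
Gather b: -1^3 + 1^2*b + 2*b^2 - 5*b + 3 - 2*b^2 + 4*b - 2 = 0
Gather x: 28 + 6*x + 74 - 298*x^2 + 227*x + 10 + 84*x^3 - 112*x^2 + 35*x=84*x^3 - 410*x^2 + 268*x + 112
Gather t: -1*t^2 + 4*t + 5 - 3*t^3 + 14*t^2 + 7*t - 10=-3*t^3 + 13*t^2 + 11*t - 5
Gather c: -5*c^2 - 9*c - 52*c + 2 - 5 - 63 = -5*c^2 - 61*c - 66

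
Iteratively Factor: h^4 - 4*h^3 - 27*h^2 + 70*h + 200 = (h + 4)*(h^3 - 8*h^2 + 5*h + 50) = (h - 5)*(h + 4)*(h^2 - 3*h - 10) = (h - 5)*(h + 2)*(h + 4)*(h - 5)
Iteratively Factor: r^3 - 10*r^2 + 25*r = (r)*(r^2 - 10*r + 25) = r*(r - 5)*(r - 5)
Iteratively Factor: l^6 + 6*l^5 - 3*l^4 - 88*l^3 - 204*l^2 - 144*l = (l + 3)*(l^5 + 3*l^4 - 12*l^3 - 52*l^2 - 48*l) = (l - 4)*(l + 3)*(l^4 + 7*l^3 + 16*l^2 + 12*l) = l*(l - 4)*(l + 3)*(l^3 + 7*l^2 + 16*l + 12) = l*(l - 4)*(l + 3)^2*(l^2 + 4*l + 4) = l*(l - 4)*(l + 2)*(l + 3)^2*(l + 2)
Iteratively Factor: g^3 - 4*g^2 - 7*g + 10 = (g + 2)*(g^2 - 6*g + 5) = (g - 1)*(g + 2)*(g - 5)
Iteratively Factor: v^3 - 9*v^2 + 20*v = (v - 5)*(v^2 - 4*v) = v*(v - 5)*(v - 4)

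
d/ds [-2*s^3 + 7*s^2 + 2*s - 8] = -6*s^2 + 14*s + 2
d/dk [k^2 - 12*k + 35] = 2*k - 12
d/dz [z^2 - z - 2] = 2*z - 1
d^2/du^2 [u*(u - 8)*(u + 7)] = 6*u - 2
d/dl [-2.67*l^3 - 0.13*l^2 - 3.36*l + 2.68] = -8.01*l^2 - 0.26*l - 3.36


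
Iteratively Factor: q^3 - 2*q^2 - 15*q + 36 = (q - 3)*(q^2 + q - 12) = (q - 3)^2*(q + 4)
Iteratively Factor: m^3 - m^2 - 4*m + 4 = (m - 2)*(m^2 + m - 2) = (m - 2)*(m + 2)*(m - 1)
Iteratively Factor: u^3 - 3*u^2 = (u)*(u^2 - 3*u) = u*(u - 3)*(u)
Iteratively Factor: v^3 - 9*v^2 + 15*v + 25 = (v - 5)*(v^2 - 4*v - 5) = (v - 5)^2*(v + 1)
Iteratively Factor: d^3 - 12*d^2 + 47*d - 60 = (d - 4)*(d^2 - 8*d + 15) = (d - 4)*(d - 3)*(d - 5)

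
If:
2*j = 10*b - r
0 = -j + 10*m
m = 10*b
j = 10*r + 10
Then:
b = 1/200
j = 1/2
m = 1/20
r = -19/20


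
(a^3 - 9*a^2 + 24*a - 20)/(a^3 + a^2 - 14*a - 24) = (a^3 - 9*a^2 + 24*a - 20)/(a^3 + a^2 - 14*a - 24)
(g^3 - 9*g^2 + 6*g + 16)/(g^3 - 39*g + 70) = (g^2 - 7*g - 8)/(g^2 + 2*g - 35)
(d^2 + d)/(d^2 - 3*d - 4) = d/(d - 4)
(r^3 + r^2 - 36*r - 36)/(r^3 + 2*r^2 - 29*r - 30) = (r - 6)/(r - 5)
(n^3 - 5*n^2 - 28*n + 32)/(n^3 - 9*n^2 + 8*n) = (n + 4)/n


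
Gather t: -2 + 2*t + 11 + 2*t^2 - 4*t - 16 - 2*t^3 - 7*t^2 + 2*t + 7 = -2*t^3 - 5*t^2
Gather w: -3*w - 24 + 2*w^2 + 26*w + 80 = 2*w^2 + 23*w + 56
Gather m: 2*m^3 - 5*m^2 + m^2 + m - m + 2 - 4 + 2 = 2*m^3 - 4*m^2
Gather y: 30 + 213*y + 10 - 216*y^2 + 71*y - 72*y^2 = -288*y^2 + 284*y + 40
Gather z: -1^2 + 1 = 0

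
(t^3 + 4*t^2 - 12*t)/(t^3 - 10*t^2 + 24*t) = (t^2 + 4*t - 12)/(t^2 - 10*t + 24)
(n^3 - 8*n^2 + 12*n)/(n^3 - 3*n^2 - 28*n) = (-n^2 + 8*n - 12)/(-n^2 + 3*n + 28)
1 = 1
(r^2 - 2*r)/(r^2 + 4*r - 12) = r/(r + 6)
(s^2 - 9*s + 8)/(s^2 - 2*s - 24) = (-s^2 + 9*s - 8)/(-s^2 + 2*s + 24)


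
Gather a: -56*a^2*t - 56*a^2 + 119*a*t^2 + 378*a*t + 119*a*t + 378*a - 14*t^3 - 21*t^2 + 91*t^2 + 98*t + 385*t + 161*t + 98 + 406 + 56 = a^2*(-56*t - 56) + a*(119*t^2 + 497*t + 378) - 14*t^3 + 70*t^2 + 644*t + 560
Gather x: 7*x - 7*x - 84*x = -84*x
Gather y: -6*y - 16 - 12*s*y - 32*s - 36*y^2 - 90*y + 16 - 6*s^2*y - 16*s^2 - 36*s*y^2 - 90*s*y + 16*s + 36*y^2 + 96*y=-16*s^2 - 36*s*y^2 - 16*s + y*(-6*s^2 - 102*s)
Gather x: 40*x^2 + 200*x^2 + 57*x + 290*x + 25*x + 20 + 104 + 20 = 240*x^2 + 372*x + 144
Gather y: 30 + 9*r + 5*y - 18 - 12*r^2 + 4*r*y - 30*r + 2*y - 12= -12*r^2 - 21*r + y*(4*r + 7)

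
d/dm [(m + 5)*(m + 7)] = 2*m + 12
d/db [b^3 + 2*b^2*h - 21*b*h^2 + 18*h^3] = 3*b^2 + 4*b*h - 21*h^2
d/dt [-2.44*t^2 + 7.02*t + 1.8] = 7.02 - 4.88*t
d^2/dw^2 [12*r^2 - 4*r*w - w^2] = -2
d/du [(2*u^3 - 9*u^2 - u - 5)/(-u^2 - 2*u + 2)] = (-2*u^4 - 8*u^3 + 29*u^2 - 46*u - 12)/(u^4 + 4*u^3 - 8*u + 4)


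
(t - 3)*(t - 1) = t^2 - 4*t + 3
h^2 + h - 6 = (h - 2)*(h + 3)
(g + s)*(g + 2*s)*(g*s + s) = g^3*s + 3*g^2*s^2 + g^2*s + 2*g*s^3 + 3*g*s^2 + 2*s^3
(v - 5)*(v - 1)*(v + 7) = v^3 + v^2 - 37*v + 35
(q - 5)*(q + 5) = q^2 - 25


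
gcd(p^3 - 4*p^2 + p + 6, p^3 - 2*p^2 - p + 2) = p^2 - p - 2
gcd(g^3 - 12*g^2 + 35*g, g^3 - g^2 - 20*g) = g^2 - 5*g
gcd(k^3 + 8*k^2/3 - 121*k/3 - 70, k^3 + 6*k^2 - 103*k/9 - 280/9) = k^2 + 26*k/3 + 35/3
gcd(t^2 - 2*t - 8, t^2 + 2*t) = t + 2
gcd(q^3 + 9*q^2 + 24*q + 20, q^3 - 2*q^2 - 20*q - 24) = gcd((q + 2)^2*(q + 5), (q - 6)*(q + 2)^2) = q^2 + 4*q + 4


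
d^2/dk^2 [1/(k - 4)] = 2/(k - 4)^3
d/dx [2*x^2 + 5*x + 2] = 4*x + 5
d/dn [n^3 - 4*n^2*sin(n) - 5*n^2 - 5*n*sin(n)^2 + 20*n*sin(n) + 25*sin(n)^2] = -4*n^2*cos(n) + 3*n^2 - 8*n*sin(n) - 5*n*sin(2*n) + 20*n*cos(n) - 10*n - 5*sin(n)^2 + 20*sin(n) + 25*sin(2*n)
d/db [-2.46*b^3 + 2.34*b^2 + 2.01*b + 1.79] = -7.38*b^2 + 4.68*b + 2.01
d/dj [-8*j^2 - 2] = -16*j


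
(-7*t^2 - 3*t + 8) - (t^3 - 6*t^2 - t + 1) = -t^3 - t^2 - 2*t + 7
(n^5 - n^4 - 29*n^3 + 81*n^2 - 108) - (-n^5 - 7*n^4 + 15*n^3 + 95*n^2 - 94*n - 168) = 2*n^5 + 6*n^4 - 44*n^3 - 14*n^2 + 94*n + 60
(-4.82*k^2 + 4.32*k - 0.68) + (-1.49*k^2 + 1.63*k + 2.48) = -6.31*k^2 + 5.95*k + 1.8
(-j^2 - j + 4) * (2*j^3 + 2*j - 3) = -2*j^5 - 2*j^4 + 6*j^3 + j^2 + 11*j - 12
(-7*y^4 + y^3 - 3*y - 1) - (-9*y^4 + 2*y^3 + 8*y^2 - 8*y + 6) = 2*y^4 - y^3 - 8*y^2 + 5*y - 7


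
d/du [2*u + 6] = 2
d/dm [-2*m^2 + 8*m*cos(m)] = -8*m*sin(m) - 4*m + 8*cos(m)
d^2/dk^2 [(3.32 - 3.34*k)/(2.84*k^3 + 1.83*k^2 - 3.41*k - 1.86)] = (-161.634624*k^5 + 217.181616*k^4 + 189.01282*k^3 - 337.921752*k^2 - 87.29352*k + 142.180384)/(22.906304*k^9 + 44.280144*k^8 - 53.97846*k^7 - 145.212273*k^6 + 6.811413*k^5 + 153.229311*k^4 + 59.465719*k^3 - 45.891594*k^2 - 35.391708*k - 6.434856)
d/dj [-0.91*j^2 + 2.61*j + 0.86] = 2.61 - 1.82*j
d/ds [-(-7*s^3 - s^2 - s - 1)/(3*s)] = (14*s^3 + s^2 - 1)/(3*s^2)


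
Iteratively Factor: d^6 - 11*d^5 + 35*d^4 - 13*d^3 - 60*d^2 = (d)*(d^5 - 11*d^4 + 35*d^3 - 13*d^2 - 60*d) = d*(d - 5)*(d^4 - 6*d^3 + 5*d^2 + 12*d) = d*(d - 5)*(d + 1)*(d^3 - 7*d^2 + 12*d) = d^2*(d - 5)*(d + 1)*(d^2 - 7*d + 12) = d^2*(d - 5)*(d - 3)*(d + 1)*(d - 4)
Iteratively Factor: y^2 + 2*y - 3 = (y - 1)*(y + 3)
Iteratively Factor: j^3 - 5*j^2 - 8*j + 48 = (j + 3)*(j^2 - 8*j + 16) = (j - 4)*(j + 3)*(j - 4)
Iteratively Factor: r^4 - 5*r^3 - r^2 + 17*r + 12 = (r + 1)*(r^3 - 6*r^2 + 5*r + 12) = (r - 3)*(r + 1)*(r^2 - 3*r - 4) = (r - 3)*(r + 1)^2*(r - 4)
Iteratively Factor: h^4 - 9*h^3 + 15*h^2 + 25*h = (h - 5)*(h^3 - 4*h^2 - 5*h) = h*(h - 5)*(h^2 - 4*h - 5) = h*(h - 5)*(h + 1)*(h - 5)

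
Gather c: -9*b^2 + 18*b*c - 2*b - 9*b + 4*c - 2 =-9*b^2 - 11*b + c*(18*b + 4) - 2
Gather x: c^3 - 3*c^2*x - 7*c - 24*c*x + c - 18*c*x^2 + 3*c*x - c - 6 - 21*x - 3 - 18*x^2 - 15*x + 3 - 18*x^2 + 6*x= c^3 - 7*c + x^2*(-18*c - 36) + x*(-3*c^2 - 21*c - 30) - 6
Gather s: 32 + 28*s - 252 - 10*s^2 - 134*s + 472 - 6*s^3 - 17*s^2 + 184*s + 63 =-6*s^3 - 27*s^2 + 78*s + 315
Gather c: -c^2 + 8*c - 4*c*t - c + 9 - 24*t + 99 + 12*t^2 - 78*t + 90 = -c^2 + c*(7 - 4*t) + 12*t^2 - 102*t + 198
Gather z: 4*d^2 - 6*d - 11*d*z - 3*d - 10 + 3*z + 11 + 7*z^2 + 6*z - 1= 4*d^2 - 9*d + 7*z^2 + z*(9 - 11*d)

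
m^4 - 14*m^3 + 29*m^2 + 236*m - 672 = (m - 8)*(m - 7)*(m - 3)*(m + 4)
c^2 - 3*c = c*(c - 3)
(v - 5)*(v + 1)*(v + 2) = v^3 - 2*v^2 - 13*v - 10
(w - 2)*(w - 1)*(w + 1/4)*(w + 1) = w^4 - 7*w^3/4 - 3*w^2/2 + 7*w/4 + 1/2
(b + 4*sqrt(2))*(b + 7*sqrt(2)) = b^2 + 11*sqrt(2)*b + 56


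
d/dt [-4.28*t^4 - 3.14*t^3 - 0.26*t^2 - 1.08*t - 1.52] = -17.12*t^3 - 9.42*t^2 - 0.52*t - 1.08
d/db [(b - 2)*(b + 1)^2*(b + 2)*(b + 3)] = 5*b^4 + 20*b^3 + 9*b^2 - 34*b - 28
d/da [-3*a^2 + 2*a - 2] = 2 - 6*a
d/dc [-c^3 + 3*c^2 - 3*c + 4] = -3*c^2 + 6*c - 3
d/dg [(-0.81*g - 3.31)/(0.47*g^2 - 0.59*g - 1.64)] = (0.3807*g^2 + 3.1114*g - 0.6245)/(0.2209*g^4 - 0.5546*g^3 - 1.1935*g^2 + 1.9352*g + 2.6896)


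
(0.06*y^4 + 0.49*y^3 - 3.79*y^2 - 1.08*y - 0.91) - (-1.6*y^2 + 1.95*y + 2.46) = 0.06*y^4 + 0.49*y^3 - 2.19*y^2 - 3.03*y - 3.37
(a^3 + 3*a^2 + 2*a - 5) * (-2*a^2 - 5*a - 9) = -2*a^5 - 11*a^4 - 28*a^3 - 27*a^2 + 7*a + 45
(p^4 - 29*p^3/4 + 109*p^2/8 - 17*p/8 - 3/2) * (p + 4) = p^5 - 13*p^4/4 - 123*p^3/8 + 419*p^2/8 - 10*p - 6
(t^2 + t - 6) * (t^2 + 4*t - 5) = t^4 + 5*t^3 - 7*t^2 - 29*t + 30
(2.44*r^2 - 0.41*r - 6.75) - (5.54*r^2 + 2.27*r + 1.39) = -3.1*r^2 - 2.68*r - 8.14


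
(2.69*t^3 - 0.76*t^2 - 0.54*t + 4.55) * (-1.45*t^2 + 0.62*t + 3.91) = -3.9005*t^5 + 2.7698*t^4 + 10.8297*t^3 - 9.9039*t^2 + 0.7096*t + 17.7905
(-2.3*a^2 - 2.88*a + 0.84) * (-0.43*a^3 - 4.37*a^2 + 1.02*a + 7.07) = 0.989*a^5 + 11.2894*a^4 + 9.8784*a^3 - 22.8694*a^2 - 19.5048*a + 5.9388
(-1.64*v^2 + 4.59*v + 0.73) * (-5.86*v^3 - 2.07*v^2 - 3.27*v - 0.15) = 9.6104*v^5 - 23.5026*v^4 - 8.4163*v^3 - 16.2744*v^2 - 3.0756*v - 0.1095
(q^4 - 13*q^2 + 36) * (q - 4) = q^5 - 4*q^4 - 13*q^3 + 52*q^2 + 36*q - 144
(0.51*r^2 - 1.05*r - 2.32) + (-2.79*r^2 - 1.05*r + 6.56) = -2.28*r^2 - 2.1*r + 4.24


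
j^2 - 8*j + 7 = (j - 7)*(j - 1)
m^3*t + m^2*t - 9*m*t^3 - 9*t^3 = (m - 3*t)*(m + 3*t)*(m*t + t)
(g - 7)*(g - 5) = g^2 - 12*g + 35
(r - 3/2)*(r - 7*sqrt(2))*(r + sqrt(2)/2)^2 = r^4 - 6*sqrt(2)*r^3 - 3*r^3/2 - 27*r^2/2 + 9*sqrt(2)*r^2 - 7*sqrt(2)*r/2 + 81*r/4 + 21*sqrt(2)/4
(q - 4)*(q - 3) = q^2 - 7*q + 12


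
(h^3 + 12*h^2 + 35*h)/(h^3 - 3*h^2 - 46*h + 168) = h*(h + 5)/(h^2 - 10*h + 24)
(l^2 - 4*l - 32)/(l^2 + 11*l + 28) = (l - 8)/(l + 7)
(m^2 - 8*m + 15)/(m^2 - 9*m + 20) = (m - 3)/(m - 4)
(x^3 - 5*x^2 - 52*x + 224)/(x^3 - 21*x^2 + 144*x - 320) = (x^2 + 3*x - 28)/(x^2 - 13*x + 40)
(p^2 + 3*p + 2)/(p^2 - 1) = (p + 2)/(p - 1)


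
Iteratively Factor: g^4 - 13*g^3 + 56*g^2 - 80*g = (g)*(g^3 - 13*g^2 + 56*g - 80) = g*(g - 5)*(g^2 - 8*g + 16) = g*(g - 5)*(g - 4)*(g - 4)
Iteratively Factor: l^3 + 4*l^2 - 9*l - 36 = (l + 3)*(l^2 + l - 12) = (l + 3)*(l + 4)*(l - 3)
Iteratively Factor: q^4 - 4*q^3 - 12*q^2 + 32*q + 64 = (q - 4)*(q^3 - 12*q - 16) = (q - 4)^2*(q^2 + 4*q + 4) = (q - 4)^2*(q + 2)*(q + 2)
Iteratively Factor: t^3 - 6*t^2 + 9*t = (t - 3)*(t^2 - 3*t) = (t - 3)^2*(t)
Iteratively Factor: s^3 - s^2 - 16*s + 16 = (s - 4)*(s^2 + 3*s - 4) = (s - 4)*(s + 4)*(s - 1)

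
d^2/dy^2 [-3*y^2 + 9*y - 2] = -6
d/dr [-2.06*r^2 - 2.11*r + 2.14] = -4.12*r - 2.11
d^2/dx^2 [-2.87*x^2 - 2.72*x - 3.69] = -5.74000000000000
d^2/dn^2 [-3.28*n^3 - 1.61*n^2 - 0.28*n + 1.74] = -19.68*n - 3.22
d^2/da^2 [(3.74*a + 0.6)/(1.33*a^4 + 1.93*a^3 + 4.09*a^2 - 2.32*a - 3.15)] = (79.388232*a^7 + 174.830096*a^6 + 251.857824*a^5 + 331.943532*a^4 + 540.367316*a^3 + 347.11416*a^2 + 276.83226*a - 32.74476)/(2.352637*a^12 + 10.241931*a^11 + 36.566754*a^10 + 57.869239*a^9 + 60.002289*a^8 - 53.304639*a^7 - 157.997234*a^6 - 176.13657*a^5 + 32.178918*a^4 + 224.302427*a^3 + 70.885395*a^2 - 69.0606*a - 31.255875)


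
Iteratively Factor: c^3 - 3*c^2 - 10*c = (c - 5)*(c^2 + 2*c) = c*(c - 5)*(c + 2)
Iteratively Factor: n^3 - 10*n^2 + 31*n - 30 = (n - 5)*(n^2 - 5*n + 6) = (n - 5)*(n - 2)*(n - 3)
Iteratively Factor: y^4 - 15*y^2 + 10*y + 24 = (y - 2)*(y^3 + 2*y^2 - 11*y - 12) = (y - 3)*(y - 2)*(y^2 + 5*y + 4) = (y - 3)*(y - 2)*(y + 4)*(y + 1)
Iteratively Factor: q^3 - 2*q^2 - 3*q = (q + 1)*(q^2 - 3*q) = (q - 3)*(q + 1)*(q)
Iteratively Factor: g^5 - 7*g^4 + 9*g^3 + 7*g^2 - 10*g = (g - 1)*(g^4 - 6*g^3 + 3*g^2 + 10*g) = (g - 2)*(g - 1)*(g^3 - 4*g^2 - 5*g) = (g - 5)*(g - 2)*(g - 1)*(g^2 + g) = g*(g - 5)*(g - 2)*(g - 1)*(g + 1)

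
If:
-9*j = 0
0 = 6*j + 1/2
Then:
No Solution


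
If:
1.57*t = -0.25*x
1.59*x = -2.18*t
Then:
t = 0.00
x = 0.00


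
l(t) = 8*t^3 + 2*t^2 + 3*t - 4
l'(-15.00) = 5343.00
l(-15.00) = -26599.00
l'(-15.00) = 5343.00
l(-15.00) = -26599.00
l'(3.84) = 372.25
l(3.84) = 490.00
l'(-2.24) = 114.46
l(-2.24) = -90.60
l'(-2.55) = 148.86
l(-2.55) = -131.30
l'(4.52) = 511.41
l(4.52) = 789.18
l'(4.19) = 441.11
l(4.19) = 632.16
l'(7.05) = 1224.06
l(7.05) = 2919.78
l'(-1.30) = 38.36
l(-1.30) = -22.10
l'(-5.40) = 681.24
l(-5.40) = -1221.59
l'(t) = 24*t^2 + 4*t + 3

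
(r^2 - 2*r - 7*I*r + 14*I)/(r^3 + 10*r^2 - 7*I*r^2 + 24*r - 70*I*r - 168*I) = (r - 2)/(r^2 + 10*r + 24)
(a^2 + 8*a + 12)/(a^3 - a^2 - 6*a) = (a + 6)/(a*(a - 3))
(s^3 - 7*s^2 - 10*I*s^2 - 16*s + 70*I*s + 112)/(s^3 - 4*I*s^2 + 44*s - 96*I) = (s - 7)/(s + 6*I)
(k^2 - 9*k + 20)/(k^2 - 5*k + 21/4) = 4*(k^2 - 9*k + 20)/(4*k^2 - 20*k + 21)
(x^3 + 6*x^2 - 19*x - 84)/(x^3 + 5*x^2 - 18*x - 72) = (x + 7)/(x + 6)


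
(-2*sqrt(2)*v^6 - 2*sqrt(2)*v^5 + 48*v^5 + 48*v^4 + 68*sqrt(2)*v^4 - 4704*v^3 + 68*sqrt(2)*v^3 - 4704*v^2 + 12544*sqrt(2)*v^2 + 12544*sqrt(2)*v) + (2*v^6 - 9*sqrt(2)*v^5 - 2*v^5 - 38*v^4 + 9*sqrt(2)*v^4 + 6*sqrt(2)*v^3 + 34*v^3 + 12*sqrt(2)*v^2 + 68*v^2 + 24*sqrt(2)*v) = -2*sqrt(2)*v^6 + 2*v^6 - 11*sqrt(2)*v^5 + 46*v^5 + 10*v^4 + 77*sqrt(2)*v^4 - 4670*v^3 + 74*sqrt(2)*v^3 - 4636*v^2 + 12556*sqrt(2)*v^2 + 12568*sqrt(2)*v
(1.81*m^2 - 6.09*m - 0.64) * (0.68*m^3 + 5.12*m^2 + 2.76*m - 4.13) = 1.2308*m^5 + 5.126*m^4 - 26.6204*m^3 - 27.5605*m^2 + 23.3853*m + 2.6432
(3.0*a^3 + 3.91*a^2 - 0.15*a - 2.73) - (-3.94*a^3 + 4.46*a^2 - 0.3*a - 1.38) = 6.94*a^3 - 0.55*a^2 + 0.15*a - 1.35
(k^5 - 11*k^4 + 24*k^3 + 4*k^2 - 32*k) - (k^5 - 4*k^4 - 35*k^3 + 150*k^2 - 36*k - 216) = -7*k^4 + 59*k^3 - 146*k^2 + 4*k + 216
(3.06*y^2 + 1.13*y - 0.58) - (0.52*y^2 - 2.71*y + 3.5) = 2.54*y^2 + 3.84*y - 4.08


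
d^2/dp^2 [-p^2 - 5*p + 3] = -2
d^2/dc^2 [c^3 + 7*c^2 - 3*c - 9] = 6*c + 14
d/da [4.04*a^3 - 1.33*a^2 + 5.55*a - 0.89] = 12.12*a^2 - 2.66*a + 5.55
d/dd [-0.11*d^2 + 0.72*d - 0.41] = 0.72 - 0.22*d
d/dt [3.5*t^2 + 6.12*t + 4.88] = 7.0*t + 6.12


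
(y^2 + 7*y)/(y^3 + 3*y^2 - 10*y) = (y + 7)/(y^2 + 3*y - 10)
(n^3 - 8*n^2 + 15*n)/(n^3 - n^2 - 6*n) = (n - 5)/(n + 2)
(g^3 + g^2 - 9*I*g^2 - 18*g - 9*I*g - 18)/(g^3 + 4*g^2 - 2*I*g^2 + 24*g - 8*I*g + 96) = (g^2 + g*(1 - 3*I) - 3*I)/(g^2 + 4*g*(1 + I) + 16*I)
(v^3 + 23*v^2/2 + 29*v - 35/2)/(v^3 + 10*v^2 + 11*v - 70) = (v - 1/2)/(v - 2)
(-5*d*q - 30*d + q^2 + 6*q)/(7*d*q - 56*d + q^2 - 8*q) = (-5*d*q - 30*d + q^2 + 6*q)/(7*d*q - 56*d + q^2 - 8*q)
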